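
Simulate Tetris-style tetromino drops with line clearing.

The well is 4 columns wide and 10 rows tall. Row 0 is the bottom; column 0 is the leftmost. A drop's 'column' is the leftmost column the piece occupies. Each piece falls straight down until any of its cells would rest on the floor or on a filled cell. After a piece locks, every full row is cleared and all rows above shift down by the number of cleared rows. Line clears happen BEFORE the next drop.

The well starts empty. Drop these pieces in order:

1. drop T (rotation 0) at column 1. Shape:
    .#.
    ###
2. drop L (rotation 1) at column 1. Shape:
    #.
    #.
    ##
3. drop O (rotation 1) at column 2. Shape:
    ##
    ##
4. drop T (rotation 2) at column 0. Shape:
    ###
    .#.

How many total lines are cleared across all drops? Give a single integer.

Answer: 0

Derivation:
Drop 1: T rot0 at col 1 lands with bottom-row=0; cleared 0 line(s) (total 0); column heights now [0 1 2 1], max=2
Drop 2: L rot1 at col 1 lands with bottom-row=2; cleared 0 line(s) (total 0); column heights now [0 5 3 1], max=5
Drop 3: O rot1 at col 2 lands with bottom-row=3; cleared 0 line(s) (total 0); column heights now [0 5 5 5], max=5
Drop 4: T rot2 at col 0 lands with bottom-row=5; cleared 0 line(s) (total 0); column heights now [7 7 7 5], max=7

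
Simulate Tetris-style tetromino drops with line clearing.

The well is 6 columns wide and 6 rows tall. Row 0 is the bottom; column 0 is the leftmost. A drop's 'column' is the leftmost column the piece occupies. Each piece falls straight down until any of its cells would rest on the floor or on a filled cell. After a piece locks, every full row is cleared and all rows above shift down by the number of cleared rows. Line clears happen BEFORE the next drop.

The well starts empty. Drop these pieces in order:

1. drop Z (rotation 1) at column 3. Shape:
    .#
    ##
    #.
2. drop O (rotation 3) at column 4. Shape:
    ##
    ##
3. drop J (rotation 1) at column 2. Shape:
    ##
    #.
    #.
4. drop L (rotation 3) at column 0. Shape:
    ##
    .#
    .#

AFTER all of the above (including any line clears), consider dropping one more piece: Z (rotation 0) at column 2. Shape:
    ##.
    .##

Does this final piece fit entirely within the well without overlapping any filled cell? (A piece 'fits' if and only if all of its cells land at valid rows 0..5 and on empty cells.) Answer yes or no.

Answer: no

Derivation:
Drop 1: Z rot1 at col 3 lands with bottom-row=0; cleared 0 line(s) (total 0); column heights now [0 0 0 2 3 0], max=3
Drop 2: O rot3 at col 4 lands with bottom-row=3; cleared 0 line(s) (total 0); column heights now [0 0 0 2 5 5], max=5
Drop 3: J rot1 at col 2 lands with bottom-row=0; cleared 0 line(s) (total 0); column heights now [0 0 3 3 5 5], max=5
Drop 4: L rot3 at col 0 lands with bottom-row=0; cleared 0 line(s) (total 0); column heights now [3 3 3 3 5 5], max=5
Test piece Z rot0 at col 2 (width 3): heights before test = [3 3 3 3 5 5]; fits = False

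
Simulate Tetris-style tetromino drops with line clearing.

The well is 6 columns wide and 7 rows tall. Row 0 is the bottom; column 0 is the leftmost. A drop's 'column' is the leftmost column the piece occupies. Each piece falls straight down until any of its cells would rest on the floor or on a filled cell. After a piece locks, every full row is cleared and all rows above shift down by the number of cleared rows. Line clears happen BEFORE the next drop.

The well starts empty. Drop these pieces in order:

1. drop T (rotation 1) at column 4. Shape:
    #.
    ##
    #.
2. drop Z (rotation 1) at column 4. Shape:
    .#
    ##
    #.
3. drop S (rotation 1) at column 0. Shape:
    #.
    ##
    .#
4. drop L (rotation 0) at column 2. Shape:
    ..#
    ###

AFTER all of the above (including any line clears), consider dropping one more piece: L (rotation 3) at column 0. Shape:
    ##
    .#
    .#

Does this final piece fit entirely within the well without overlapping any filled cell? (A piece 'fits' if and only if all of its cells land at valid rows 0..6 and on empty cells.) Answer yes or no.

Drop 1: T rot1 at col 4 lands with bottom-row=0; cleared 0 line(s) (total 0); column heights now [0 0 0 0 3 2], max=3
Drop 2: Z rot1 at col 4 lands with bottom-row=3; cleared 0 line(s) (total 0); column heights now [0 0 0 0 5 6], max=6
Drop 3: S rot1 at col 0 lands with bottom-row=0; cleared 0 line(s) (total 0); column heights now [3 2 0 0 5 6], max=6
Drop 4: L rot0 at col 2 lands with bottom-row=5; cleared 0 line(s) (total 0); column heights now [3 2 6 6 7 6], max=7
Test piece L rot3 at col 0 (width 2): heights before test = [3 2 6 6 7 6]; fits = True

Answer: yes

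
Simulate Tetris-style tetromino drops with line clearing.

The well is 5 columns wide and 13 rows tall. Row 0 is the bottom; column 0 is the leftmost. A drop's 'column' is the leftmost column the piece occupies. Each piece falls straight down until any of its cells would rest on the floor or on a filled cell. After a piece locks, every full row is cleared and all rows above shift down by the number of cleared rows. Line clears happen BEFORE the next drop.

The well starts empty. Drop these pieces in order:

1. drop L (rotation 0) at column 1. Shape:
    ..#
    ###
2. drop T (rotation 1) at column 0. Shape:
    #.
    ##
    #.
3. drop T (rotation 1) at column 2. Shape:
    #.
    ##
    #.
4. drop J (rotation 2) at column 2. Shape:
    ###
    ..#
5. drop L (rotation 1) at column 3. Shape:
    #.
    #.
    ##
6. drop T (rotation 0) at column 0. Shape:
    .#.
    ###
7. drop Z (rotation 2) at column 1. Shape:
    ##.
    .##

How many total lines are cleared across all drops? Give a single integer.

Answer: 1

Derivation:
Drop 1: L rot0 at col 1 lands with bottom-row=0; cleared 0 line(s) (total 0); column heights now [0 1 1 2 0], max=2
Drop 2: T rot1 at col 0 lands with bottom-row=0; cleared 0 line(s) (total 0); column heights now [3 2 1 2 0], max=3
Drop 3: T rot1 at col 2 lands with bottom-row=1; cleared 0 line(s) (total 0); column heights now [3 2 4 3 0], max=4
Drop 4: J rot2 at col 2 lands with bottom-row=3; cleared 0 line(s) (total 0); column heights now [3 2 5 5 5], max=5
Drop 5: L rot1 at col 3 lands with bottom-row=5; cleared 0 line(s) (total 0); column heights now [3 2 5 8 6], max=8
Drop 6: T rot0 at col 0 lands with bottom-row=5; cleared 1 line(s) (total 1); column heights now [3 6 5 7 5], max=7
Drop 7: Z rot2 at col 1 lands with bottom-row=7; cleared 0 line(s) (total 1); column heights now [3 9 9 8 5], max=9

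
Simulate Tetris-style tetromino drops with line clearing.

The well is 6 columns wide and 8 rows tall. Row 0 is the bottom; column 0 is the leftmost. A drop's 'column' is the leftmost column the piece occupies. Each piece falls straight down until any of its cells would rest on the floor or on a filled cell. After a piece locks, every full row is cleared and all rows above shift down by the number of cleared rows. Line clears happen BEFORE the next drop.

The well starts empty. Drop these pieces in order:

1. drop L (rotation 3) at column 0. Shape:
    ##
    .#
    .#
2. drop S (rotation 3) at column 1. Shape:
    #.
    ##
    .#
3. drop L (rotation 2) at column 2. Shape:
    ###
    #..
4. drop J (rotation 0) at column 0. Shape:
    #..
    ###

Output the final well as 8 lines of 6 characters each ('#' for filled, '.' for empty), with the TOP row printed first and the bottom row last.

Answer: #.....
###...
..###.
.##...
.##...
###...
.#....
.#....

Derivation:
Drop 1: L rot3 at col 0 lands with bottom-row=0; cleared 0 line(s) (total 0); column heights now [3 3 0 0 0 0], max=3
Drop 2: S rot3 at col 1 lands with bottom-row=2; cleared 0 line(s) (total 0); column heights now [3 5 4 0 0 0], max=5
Drop 3: L rot2 at col 2 lands with bottom-row=4; cleared 0 line(s) (total 0); column heights now [3 5 6 6 6 0], max=6
Drop 4: J rot0 at col 0 lands with bottom-row=6; cleared 0 line(s) (total 0); column heights now [8 7 7 6 6 0], max=8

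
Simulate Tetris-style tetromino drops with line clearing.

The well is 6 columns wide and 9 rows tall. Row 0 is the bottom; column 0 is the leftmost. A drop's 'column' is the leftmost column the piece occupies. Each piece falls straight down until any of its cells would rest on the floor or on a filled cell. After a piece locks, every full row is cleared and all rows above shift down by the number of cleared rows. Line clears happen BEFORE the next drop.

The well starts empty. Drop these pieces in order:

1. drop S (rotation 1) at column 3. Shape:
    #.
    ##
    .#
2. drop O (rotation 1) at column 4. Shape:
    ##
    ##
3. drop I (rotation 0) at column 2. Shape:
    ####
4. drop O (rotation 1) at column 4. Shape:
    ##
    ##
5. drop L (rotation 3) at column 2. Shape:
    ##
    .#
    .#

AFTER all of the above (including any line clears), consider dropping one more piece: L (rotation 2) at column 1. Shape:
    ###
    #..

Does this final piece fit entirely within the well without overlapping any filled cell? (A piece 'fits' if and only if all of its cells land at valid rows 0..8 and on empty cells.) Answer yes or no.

Answer: yes

Derivation:
Drop 1: S rot1 at col 3 lands with bottom-row=0; cleared 0 line(s) (total 0); column heights now [0 0 0 3 2 0], max=3
Drop 2: O rot1 at col 4 lands with bottom-row=2; cleared 0 line(s) (total 0); column heights now [0 0 0 3 4 4], max=4
Drop 3: I rot0 at col 2 lands with bottom-row=4; cleared 0 line(s) (total 0); column heights now [0 0 5 5 5 5], max=5
Drop 4: O rot1 at col 4 lands with bottom-row=5; cleared 0 line(s) (total 0); column heights now [0 0 5 5 7 7], max=7
Drop 5: L rot3 at col 2 lands with bottom-row=5; cleared 0 line(s) (total 0); column heights now [0 0 8 8 7 7], max=8
Test piece L rot2 at col 1 (width 3): heights before test = [0 0 8 8 7 7]; fits = True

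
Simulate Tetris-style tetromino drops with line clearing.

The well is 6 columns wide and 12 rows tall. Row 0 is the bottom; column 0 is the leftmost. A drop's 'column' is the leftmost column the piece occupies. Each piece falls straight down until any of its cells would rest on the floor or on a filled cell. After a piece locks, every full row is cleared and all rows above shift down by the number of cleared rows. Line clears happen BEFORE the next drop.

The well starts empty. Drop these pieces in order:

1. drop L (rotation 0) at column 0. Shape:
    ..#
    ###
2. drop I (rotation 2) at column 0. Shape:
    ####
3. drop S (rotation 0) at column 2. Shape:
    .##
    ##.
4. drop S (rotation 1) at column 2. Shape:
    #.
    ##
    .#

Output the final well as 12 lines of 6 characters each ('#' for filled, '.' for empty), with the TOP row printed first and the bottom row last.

Answer: ......
......
......
......
..#...
..##..
...#..
...##.
..##..
####..
..#...
###...

Derivation:
Drop 1: L rot0 at col 0 lands with bottom-row=0; cleared 0 line(s) (total 0); column heights now [1 1 2 0 0 0], max=2
Drop 2: I rot2 at col 0 lands with bottom-row=2; cleared 0 line(s) (total 0); column heights now [3 3 3 3 0 0], max=3
Drop 3: S rot0 at col 2 lands with bottom-row=3; cleared 0 line(s) (total 0); column heights now [3 3 4 5 5 0], max=5
Drop 4: S rot1 at col 2 lands with bottom-row=5; cleared 0 line(s) (total 0); column heights now [3 3 8 7 5 0], max=8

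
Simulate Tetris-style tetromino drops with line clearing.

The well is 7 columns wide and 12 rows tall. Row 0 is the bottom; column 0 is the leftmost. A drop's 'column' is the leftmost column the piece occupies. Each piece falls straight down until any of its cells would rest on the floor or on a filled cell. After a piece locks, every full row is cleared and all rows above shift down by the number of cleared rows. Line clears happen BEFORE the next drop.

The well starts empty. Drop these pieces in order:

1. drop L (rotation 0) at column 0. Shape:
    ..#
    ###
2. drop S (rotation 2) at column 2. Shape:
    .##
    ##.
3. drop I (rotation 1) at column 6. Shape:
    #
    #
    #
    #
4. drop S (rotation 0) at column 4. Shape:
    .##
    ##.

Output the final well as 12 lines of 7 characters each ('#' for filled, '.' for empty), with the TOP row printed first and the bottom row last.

Answer: .......
.......
.......
.......
.......
.......
.....##
....##.
...##.#
..##..#
..#...#
###...#

Derivation:
Drop 1: L rot0 at col 0 lands with bottom-row=0; cleared 0 line(s) (total 0); column heights now [1 1 2 0 0 0 0], max=2
Drop 2: S rot2 at col 2 lands with bottom-row=2; cleared 0 line(s) (total 0); column heights now [1 1 3 4 4 0 0], max=4
Drop 3: I rot1 at col 6 lands with bottom-row=0; cleared 0 line(s) (total 0); column heights now [1 1 3 4 4 0 4], max=4
Drop 4: S rot0 at col 4 lands with bottom-row=4; cleared 0 line(s) (total 0); column heights now [1 1 3 4 5 6 6], max=6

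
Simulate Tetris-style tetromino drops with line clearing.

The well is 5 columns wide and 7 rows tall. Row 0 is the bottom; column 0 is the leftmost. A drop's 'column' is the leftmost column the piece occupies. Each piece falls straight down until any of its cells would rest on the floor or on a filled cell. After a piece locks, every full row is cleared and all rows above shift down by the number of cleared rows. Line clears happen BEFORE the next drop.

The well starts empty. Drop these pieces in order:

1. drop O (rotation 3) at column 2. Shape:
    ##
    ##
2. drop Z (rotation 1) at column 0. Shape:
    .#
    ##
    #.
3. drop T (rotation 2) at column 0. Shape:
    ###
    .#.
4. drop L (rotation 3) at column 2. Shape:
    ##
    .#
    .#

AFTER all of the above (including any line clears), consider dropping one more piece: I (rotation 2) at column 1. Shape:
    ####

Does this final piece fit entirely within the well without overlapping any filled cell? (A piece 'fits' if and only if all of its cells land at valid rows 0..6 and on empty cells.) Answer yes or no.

Answer: yes

Derivation:
Drop 1: O rot3 at col 2 lands with bottom-row=0; cleared 0 line(s) (total 0); column heights now [0 0 2 2 0], max=2
Drop 2: Z rot1 at col 0 lands with bottom-row=0; cleared 0 line(s) (total 0); column heights now [2 3 2 2 0], max=3
Drop 3: T rot2 at col 0 lands with bottom-row=3; cleared 0 line(s) (total 0); column heights now [5 5 5 2 0], max=5
Drop 4: L rot3 at col 2 lands with bottom-row=3; cleared 0 line(s) (total 0); column heights now [5 5 6 6 0], max=6
Test piece I rot2 at col 1 (width 4): heights before test = [5 5 6 6 0]; fits = True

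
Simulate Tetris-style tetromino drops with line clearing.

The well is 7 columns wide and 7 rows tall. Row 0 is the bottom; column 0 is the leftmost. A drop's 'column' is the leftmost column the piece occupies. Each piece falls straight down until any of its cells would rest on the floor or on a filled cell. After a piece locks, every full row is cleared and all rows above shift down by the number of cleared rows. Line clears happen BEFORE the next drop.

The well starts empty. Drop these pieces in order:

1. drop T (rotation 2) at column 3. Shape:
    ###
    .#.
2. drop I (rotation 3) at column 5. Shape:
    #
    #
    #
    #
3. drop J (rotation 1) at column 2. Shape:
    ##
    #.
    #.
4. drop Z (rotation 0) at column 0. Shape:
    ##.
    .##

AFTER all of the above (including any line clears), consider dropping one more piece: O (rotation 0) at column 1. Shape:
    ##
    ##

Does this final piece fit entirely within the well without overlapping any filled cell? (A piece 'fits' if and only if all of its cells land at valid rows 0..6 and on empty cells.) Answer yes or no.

Drop 1: T rot2 at col 3 lands with bottom-row=0; cleared 0 line(s) (total 0); column heights now [0 0 0 2 2 2 0], max=2
Drop 2: I rot3 at col 5 lands with bottom-row=2; cleared 0 line(s) (total 0); column heights now [0 0 0 2 2 6 0], max=6
Drop 3: J rot1 at col 2 lands with bottom-row=0; cleared 0 line(s) (total 0); column heights now [0 0 3 3 2 6 0], max=6
Drop 4: Z rot0 at col 0 lands with bottom-row=3; cleared 0 line(s) (total 0); column heights now [5 5 4 3 2 6 0], max=6
Test piece O rot0 at col 1 (width 2): heights before test = [5 5 4 3 2 6 0]; fits = True

Answer: yes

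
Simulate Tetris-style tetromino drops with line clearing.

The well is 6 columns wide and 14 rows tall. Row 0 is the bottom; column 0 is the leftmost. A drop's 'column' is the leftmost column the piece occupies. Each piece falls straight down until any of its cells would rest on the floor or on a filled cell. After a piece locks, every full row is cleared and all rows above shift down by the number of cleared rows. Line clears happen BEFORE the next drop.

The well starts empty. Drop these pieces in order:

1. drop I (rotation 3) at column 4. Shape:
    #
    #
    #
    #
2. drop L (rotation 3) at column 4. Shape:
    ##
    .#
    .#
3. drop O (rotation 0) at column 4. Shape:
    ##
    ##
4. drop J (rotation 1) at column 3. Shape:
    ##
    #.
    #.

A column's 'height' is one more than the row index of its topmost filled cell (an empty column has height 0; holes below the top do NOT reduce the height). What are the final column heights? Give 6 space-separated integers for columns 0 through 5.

Drop 1: I rot3 at col 4 lands with bottom-row=0; cleared 0 line(s) (total 0); column heights now [0 0 0 0 4 0], max=4
Drop 2: L rot3 at col 4 lands with bottom-row=2; cleared 0 line(s) (total 0); column heights now [0 0 0 0 5 5], max=5
Drop 3: O rot0 at col 4 lands with bottom-row=5; cleared 0 line(s) (total 0); column heights now [0 0 0 0 7 7], max=7
Drop 4: J rot1 at col 3 lands with bottom-row=5; cleared 0 line(s) (total 0); column heights now [0 0 0 8 8 7], max=8

Answer: 0 0 0 8 8 7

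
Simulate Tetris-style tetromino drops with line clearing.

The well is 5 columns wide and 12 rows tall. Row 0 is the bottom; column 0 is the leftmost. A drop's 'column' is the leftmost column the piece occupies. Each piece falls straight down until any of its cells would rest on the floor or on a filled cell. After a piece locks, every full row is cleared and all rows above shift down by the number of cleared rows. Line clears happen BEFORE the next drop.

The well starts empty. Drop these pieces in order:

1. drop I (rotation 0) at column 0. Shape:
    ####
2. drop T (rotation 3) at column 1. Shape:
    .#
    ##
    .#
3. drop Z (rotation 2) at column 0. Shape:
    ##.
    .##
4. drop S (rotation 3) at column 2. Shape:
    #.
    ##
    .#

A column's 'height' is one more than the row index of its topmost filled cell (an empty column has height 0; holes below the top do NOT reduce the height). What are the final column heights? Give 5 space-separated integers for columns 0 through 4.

Drop 1: I rot0 at col 0 lands with bottom-row=0; cleared 0 line(s) (total 0); column heights now [1 1 1 1 0], max=1
Drop 2: T rot3 at col 1 lands with bottom-row=1; cleared 0 line(s) (total 0); column heights now [1 3 4 1 0], max=4
Drop 3: Z rot2 at col 0 lands with bottom-row=4; cleared 0 line(s) (total 0); column heights now [6 6 5 1 0], max=6
Drop 4: S rot3 at col 2 lands with bottom-row=4; cleared 0 line(s) (total 0); column heights now [6 6 7 6 0], max=7

Answer: 6 6 7 6 0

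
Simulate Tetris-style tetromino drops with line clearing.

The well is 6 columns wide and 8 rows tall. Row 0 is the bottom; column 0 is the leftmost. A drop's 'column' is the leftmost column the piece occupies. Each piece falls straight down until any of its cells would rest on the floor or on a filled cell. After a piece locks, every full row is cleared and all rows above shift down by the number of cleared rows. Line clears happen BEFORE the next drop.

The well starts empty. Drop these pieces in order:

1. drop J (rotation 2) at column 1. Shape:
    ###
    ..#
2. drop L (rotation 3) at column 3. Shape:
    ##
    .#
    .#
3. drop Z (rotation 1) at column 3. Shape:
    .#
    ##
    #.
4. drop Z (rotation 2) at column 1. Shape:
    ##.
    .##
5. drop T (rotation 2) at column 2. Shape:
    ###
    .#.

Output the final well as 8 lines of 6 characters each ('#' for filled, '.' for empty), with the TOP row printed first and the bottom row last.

Answer: ..###.
.###..
..###.
...##.
...#..
...##.
.####.
...##.

Derivation:
Drop 1: J rot2 at col 1 lands with bottom-row=0; cleared 0 line(s) (total 0); column heights now [0 2 2 2 0 0], max=2
Drop 2: L rot3 at col 3 lands with bottom-row=0; cleared 0 line(s) (total 0); column heights now [0 2 2 3 3 0], max=3
Drop 3: Z rot1 at col 3 lands with bottom-row=3; cleared 0 line(s) (total 0); column heights now [0 2 2 5 6 0], max=6
Drop 4: Z rot2 at col 1 lands with bottom-row=5; cleared 0 line(s) (total 0); column heights now [0 7 7 6 6 0], max=7
Drop 5: T rot2 at col 2 lands with bottom-row=6; cleared 0 line(s) (total 0); column heights now [0 7 8 8 8 0], max=8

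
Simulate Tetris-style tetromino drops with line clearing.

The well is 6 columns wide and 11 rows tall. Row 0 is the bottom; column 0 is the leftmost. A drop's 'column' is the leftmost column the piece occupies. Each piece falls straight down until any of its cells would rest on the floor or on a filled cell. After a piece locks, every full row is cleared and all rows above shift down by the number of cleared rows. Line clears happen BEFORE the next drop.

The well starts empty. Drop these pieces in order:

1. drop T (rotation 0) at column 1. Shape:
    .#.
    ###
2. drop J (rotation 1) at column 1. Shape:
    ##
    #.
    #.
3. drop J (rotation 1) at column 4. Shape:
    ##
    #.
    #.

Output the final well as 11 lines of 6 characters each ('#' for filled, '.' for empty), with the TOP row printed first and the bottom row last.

Drop 1: T rot0 at col 1 lands with bottom-row=0; cleared 0 line(s) (total 0); column heights now [0 1 2 1 0 0], max=2
Drop 2: J rot1 at col 1 lands with bottom-row=1; cleared 0 line(s) (total 0); column heights now [0 4 4 1 0 0], max=4
Drop 3: J rot1 at col 4 lands with bottom-row=0; cleared 0 line(s) (total 0); column heights now [0 4 4 1 3 3], max=4

Answer: ......
......
......
......
......
......
......
.##...
.#..##
.##.#.
.####.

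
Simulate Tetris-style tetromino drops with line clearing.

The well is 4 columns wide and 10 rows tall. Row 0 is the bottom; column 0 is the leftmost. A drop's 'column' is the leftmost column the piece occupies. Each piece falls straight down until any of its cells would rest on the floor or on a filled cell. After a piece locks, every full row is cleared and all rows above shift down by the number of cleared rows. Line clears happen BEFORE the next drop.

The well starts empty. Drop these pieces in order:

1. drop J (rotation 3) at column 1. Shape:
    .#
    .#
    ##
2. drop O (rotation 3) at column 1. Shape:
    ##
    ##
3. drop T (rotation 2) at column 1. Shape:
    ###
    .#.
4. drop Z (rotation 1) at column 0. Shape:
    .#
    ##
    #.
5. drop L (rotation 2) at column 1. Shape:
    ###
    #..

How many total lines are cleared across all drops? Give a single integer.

Drop 1: J rot3 at col 1 lands with bottom-row=0; cleared 0 line(s) (total 0); column heights now [0 1 3 0], max=3
Drop 2: O rot3 at col 1 lands with bottom-row=3; cleared 0 line(s) (total 0); column heights now [0 5 5 0], max=5
Drop 3: T rot2 at col 1 lands with bottom-row=5; cleared 0 line(s) (total 0); column heights now [0 7 7 7], max=7
Drop 4: Z rot1 at col 0 lands with bottom-row=6; cleared 1 line(s) (total 1); column heights now [7 8 6 0], max=8
Drop 5: L rot2 at col 1 lands with bottom-row=8; cleared 0 line(s) (total 1); column heights now [7 10 10 10], max=10

Answer: 1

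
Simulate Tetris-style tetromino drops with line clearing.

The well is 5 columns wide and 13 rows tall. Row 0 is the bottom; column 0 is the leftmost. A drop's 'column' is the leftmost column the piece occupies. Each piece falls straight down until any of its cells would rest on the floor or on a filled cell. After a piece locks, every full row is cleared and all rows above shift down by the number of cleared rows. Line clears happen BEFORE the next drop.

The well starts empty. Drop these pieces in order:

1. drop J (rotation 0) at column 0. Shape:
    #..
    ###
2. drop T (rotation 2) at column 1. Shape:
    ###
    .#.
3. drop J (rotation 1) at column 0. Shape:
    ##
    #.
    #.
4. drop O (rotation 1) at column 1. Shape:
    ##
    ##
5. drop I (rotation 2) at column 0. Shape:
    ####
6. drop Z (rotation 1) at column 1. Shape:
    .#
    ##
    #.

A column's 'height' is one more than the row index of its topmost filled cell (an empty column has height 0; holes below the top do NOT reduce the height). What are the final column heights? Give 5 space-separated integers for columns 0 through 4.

Answer: 8 10 11 8 0

Derivation:
Drop 1: J rot0 at col 0 lands with bottom-row=0; cleared 0 line(s) (total 0); column heights now [2 1 1 0 0], max=2
Drop 2: T rot2 at col 1 lands with bottom-row=1; cleared 0 line(s) (total 0); column heights now [2 3 3 3 0], max=3
Drop 3: J rot1 at col 0 lands with bottom-row=2; cleared 0 line(s) (total 0); column heights now [5 5 3 3 0], max=5
Drop 4: O rot1 at col 1 lands with bottom-row=5; cleared 0 line(s) (total 0); column heights now [5 7 7 3 0], max=7
Drop 5: I rot2 at col 0 lands with bottom-row=7; cleared 0 line(s) (total 0); column heights now [8 8 8 8 0], max=8
Drop 6: Z rot1 at col 1 lands with bottom-row=8; cleared 0 line(s) (total 0); column heights now [8 10 11 8 0], max=11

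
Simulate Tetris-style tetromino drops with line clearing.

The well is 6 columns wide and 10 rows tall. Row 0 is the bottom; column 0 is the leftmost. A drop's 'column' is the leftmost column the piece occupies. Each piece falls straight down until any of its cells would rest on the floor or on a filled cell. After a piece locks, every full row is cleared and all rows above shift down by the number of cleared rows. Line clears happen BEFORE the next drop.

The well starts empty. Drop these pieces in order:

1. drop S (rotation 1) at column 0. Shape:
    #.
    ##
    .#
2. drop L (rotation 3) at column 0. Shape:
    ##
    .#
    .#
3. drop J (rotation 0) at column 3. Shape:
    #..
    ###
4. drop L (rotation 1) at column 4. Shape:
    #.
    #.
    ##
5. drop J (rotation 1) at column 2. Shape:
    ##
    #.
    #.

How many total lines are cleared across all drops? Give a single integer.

Drop 1: S rot1 at col 0 lands with bottom-row=0; cleared 0 line(s) (total 0); column heights now [3 2 0 0 0 0], max=3
Drop 2: L rot3 at col 0 lands with bottom-row=2; cleared 0 line(s) (total 0); column heights now [5 5 0 0 0 0], max=5
Drop 3: J rot0 at col 3 lands with bottom-row=0; cleared 0 line(s) (total 0); column heights now [5 5 0 2 1 1], max=5
Drop 4: L rot1 at col 4 lands with bottom-row=1; cleared 0 line(s) (total 0); column heights now [5 5 0 2 4 2], max=5
Drop 5: J rot1 at col 2 lands with bottom-row=0; cleared 1 line(s) (total 1); column heights now [4 4 2 2 3 1], max=4

Answer: 1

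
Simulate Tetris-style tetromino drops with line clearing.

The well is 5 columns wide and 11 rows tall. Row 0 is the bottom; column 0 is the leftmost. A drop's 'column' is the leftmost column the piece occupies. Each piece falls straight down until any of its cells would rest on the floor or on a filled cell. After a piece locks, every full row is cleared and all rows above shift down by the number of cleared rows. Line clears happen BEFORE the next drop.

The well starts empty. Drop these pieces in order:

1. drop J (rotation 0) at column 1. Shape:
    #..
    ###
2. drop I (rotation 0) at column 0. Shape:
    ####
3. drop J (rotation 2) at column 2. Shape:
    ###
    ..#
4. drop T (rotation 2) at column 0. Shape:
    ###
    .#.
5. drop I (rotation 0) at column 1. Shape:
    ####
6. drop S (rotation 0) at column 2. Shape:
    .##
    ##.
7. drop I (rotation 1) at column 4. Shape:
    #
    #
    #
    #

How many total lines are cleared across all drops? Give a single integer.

Drop 1: J rot0 at col 1 lands with bottom-row=0; cleared 0 line(s) (total 0); column heights now [0 2 1 1 0], max=2
Drop 2: I rot0 at col 0 lands with bottom-row=2; cleared 0 line(s) (total 0); column heights now [3 3 3 3 0], max=3
Drop 3: J rot2 at col 2 lands with bottom-row=2; cleared 1 line(s) (total 1); column heights now [0 2 3 3 3], max=3
Drop 4: T rot2 at col 0 lands with bottom-row=2; cleared 0 line(s) (total 1); column heights now [4 4 4 3 3], max=4
Drop 5: I rot0 at col 1 lands with bottom-row=4; cleared 0 line(s) (total 1); column heights now [4 5 5 5 5], max=5
Drop 6: S rot0 at col 2 lands with bottom-row=5; cleared 0 line(s) (total 1); column heights now [4 5 6 7 7], max=7
Drop 7: I rot1 at col 4 lands with bottom-row=7; cleared 0 line(s) (total 1); column heights now [4 5 6 7 11], max=11

Answer: 1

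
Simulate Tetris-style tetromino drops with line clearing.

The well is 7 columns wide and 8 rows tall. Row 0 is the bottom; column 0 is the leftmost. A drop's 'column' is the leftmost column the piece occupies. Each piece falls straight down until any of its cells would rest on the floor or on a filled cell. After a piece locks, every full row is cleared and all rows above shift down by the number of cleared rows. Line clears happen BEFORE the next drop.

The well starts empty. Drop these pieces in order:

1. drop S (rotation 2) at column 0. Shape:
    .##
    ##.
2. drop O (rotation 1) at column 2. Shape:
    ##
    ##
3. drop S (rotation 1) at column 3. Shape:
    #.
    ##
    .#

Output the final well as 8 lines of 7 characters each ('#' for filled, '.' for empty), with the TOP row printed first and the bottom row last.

Answer: .......
.......
...#...
...##..
..###..
..##...
.##....
##.....

Derivation:
Drop 1: S rot2 at col 0 lands with bottom-row=0; cleared 0 line(s) (total 0); column heights now [1 2 2 0 0 0 0], max=2
Drop 2: O rot1 at col 2 lands with bottom-row=2; cleared 0 line(s) (total 0); column heights now [1 2 4 4 0 0 0], max=4
Drop 3: S rot1 at col 3 lands with bottom-row=3; cleared 0 line(s) (total 0); column heights now [1 2 4 6 5 0 0], max=6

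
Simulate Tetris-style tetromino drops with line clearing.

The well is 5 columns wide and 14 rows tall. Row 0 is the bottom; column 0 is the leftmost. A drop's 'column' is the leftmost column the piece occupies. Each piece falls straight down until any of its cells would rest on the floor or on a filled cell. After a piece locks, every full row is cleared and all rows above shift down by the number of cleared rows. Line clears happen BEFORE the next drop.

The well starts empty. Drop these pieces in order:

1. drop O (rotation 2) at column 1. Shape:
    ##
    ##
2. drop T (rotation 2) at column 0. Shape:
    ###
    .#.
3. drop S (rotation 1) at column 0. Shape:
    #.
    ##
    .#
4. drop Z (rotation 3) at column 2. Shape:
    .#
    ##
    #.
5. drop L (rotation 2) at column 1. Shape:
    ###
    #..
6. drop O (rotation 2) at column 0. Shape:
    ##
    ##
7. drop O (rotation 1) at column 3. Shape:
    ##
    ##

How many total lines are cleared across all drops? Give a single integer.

Drop 1: O rot2 at col 1 lands with bottom-row=0; cleared 0 line(s) (total 0); column heights now [0 2 2 0 0], max=2
Drop 2: T rot2 at col 0 lands with bottom-row=2; cleared 0 line(s) (total 0); column heights now [4 4 4 0 0], max=4
Drop 3: S rot1 at col 0 lands with bottom-row=4; cleared 0 line(s) (total 0); column heights now [7 6 4 0 0], max=7
Drop 4: Z rot3 at col 2 lands with bottom-row=4; cleared 0 line(s) (total 0); column heights now [7 6 6 7 0], max=7
Drop 5: L rot2 at col 1 lands with bottom-row=6; cleared 0 line(s) (total 0); column heights now [7 8 8 8 0], max=8
Drop 6: O rot2 at col 0 lands with bottom-row=8; cleared 0 line(s) (total 0); column heights now [10 10 8 8 0], max=10
Drop 7: O rot1 at col 3 lands with bottom-row=8; cleared 0 line(s) (total 0); column heights now [10 10 8 10 10], max=10

Answer: 0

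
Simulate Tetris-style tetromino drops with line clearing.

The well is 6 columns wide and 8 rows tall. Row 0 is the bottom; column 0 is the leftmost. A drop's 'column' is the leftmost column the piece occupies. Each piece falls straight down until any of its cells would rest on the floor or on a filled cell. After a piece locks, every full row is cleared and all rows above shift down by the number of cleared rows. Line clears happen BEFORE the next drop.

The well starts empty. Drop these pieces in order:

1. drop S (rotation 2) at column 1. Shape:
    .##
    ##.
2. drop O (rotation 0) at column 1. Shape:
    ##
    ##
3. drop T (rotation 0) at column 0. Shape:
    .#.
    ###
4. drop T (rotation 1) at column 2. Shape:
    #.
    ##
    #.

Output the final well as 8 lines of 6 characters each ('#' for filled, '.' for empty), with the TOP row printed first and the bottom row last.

Drop 1: S rot2 at col 1 lands with bottom-row=0; cleared 0 line(s) (total 0); column heights now [0 1 2 2 0 0], max=2
Drop 2: O rot0 at col 1 lands with bottom-row=2; cleared 0 line(s) (total 0); column heights now [0 4 4 2 0 0], max=4
Drop 3: T rot0 at col 0 lands with bottom-row=4; cleared 0 line(s) (total 0); column heights now [5 6 5 2 0 0], max=6
Drop 4: T rot1 at col 2 lands with bottom-row=5; cleared 0 line(s) (total 0); column heights now [5 6 8 7 0 0], max=8

Answer: ..#...
..##..
.##...
###...
.##...
.##...
..##..
.##...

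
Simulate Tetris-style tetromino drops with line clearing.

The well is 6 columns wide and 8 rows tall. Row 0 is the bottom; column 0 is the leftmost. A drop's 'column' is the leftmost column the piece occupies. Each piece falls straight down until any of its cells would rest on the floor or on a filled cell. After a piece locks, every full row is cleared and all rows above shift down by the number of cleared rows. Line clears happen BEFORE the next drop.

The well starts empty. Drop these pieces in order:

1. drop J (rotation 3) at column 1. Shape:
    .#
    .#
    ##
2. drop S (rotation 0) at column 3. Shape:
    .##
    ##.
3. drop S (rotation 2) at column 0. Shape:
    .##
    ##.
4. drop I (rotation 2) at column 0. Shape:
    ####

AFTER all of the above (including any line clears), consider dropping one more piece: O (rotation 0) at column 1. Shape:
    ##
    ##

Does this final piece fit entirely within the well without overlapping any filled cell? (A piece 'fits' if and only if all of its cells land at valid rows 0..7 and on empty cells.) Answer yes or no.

Answer: yes

Derivation:
Drop 1: J rot3 at col 1 lands with bottom-row=0; cleared 0 line(s) (total 0); column heights now [0 1 3 0 0 0], max=3
Drop 2: S rot0 at col 3 lands with bottom-row=0; cleared 0 line(s) (total 0); column heights now [0 1 3 1 2 2], max=3
Drop 3: S rot2 at col 0 lands with bottom-row=2; cleared 0 line(s) (total 0); column heights now [3 4 4 1 2 2], max=4
Drop 4: I rot2 at col 0 lands with bottom-row=4; cleared 0 line(s) (total 0); column heights now [5 5 5 5 2 2], max=5
Test piece O rot0 at col 1 (width 2): heights before test = [5 5 5 5 2 2]; fits = True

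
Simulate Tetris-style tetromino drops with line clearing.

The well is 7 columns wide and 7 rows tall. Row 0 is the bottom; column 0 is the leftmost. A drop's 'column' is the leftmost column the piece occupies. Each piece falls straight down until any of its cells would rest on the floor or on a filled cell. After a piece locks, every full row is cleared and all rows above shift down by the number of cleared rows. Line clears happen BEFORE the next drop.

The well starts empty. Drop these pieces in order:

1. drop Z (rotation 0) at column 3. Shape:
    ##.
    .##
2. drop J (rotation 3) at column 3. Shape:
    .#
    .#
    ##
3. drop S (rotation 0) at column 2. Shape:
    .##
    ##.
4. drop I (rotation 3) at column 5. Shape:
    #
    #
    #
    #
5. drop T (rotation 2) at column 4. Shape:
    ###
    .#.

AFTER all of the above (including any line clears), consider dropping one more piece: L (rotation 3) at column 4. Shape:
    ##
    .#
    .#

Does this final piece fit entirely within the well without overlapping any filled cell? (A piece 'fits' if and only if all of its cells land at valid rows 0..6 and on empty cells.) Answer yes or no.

Answer: no

Derivation:
Drop 1: Z rot0 at col 3 lands with bottom-row=0; cleared 0 line(s) (total 0); column heights now [0 0 0 2 2 1 0], max=2
Drop 2: J rot3 at col 3 lands with bottom-row=2; cleared 0 line(s) (total 0); column heights now [0 0 0 3 5 1 0], max=5
Drop 3: S rot0 at col 2 lands with bottom-row=4; cleared 0 line(s) (total 0); column heights now [0 0 5 6 6 1 0], max=6
Drop 4: I rot3 at col 5 lands with bottom-row=1; cleared 0 line(s) (total 0); column heights now [0 0 5 6 6 5 0], max=6
Drop 5: T rot2 at col 4 lands with bottom-row=5; cleared 0 line(s) (total 0); column heights now [0 0 5 6 7 7 7], max=7
Test piece L rot3 at col 4 (width 2): heights before test = [0 0 5 6 7 7 7]; fits = False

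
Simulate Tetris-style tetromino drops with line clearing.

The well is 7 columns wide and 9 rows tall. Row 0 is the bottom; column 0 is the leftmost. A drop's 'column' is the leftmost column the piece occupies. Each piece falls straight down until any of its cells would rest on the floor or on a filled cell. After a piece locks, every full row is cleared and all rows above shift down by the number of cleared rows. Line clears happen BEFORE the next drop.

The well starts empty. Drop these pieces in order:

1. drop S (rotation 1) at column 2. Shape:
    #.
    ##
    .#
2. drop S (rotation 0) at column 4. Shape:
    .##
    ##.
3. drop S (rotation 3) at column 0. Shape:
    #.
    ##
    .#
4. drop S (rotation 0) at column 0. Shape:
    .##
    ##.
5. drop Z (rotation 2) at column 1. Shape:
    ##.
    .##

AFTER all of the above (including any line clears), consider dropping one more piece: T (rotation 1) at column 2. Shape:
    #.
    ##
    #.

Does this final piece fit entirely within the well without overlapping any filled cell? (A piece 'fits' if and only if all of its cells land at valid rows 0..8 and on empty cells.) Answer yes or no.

Drop 1: S rot1 at col 2 lands with bottom-row=0; cleared 0 line(s) (total 0); column heights now [0 0 3 2 0 0 0], max=3
Drop 2: S rot0 at col 4 lands with bottom-row=0; cleared 0 line(s) (total 0); column heights now [0 0 3 2 1 2 2], max=3
Drop 3: S rot3 at col 0 lands with bottom-row=0; cleared 0 line(s) (total 0); column heights now [3 2 3 2 1 2 2], max=3
Drop 4: S rot0 at col 0 lands with bottom-row=3; cleared 0 line(s) (total 0); column heights now [4 5 5 2 1 2 2], max=5
Drop 5: Z rot2 at col 1 lands with bottom-row=5; cleared 0 line(s) (total 0); column heights now [4 7 7 6 1 2 2], max=7
Test piece T rot1 at col 2 (width 2): heights before test = [4 7 7 6 1 2 2]; fits = False

Answer: no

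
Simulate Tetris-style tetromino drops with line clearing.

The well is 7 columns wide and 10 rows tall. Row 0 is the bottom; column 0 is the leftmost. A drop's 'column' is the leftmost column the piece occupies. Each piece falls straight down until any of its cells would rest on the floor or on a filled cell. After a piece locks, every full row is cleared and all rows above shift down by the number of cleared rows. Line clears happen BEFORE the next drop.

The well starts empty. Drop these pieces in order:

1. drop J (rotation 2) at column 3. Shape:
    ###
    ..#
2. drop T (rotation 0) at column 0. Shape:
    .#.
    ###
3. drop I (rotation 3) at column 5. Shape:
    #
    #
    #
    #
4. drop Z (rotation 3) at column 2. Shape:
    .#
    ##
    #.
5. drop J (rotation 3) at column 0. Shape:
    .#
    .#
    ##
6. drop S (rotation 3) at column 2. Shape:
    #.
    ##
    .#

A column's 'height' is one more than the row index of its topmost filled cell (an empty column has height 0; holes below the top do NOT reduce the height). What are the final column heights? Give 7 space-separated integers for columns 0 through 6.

Answer: 3 5 7 6 2 6 0

Derivation:
Drop 1: J rot2 at col 3 lands with bottom-row=0; cleared 0 line(s) (total 0); column heights now [0 0 0 2 2 2 0], max=2
Drop 2: T rot0 at col 0 lands with bottom-row=0; cleared 0 line(s) (total 0); column heights now [1 2 1 2 2 2 0], max=2
Drop 3: I rot3 at col 5 lands with bottom-row=2; cleared 0 line(s) (total 0); column heights now [1 2 1 2 2 6 0], max=6
Drop 4: Z rot3 at col 2 lands with bottom-row=1; cleared 0 line(s) (total 0); column heights now [1 2 3 4 2 6 0], max=6
Drop 5: J rot3 at col 0 lands with bottom-row=2; cleared 0 line(s) (total 0); column heights now [3 5 3 4 2 6 0], max=6
Drop 6: S rot3 at col 2 lands with bottom-row=4; cleared 0 line(s) (total 0); column heights now [3 5 7 6 2 6 0], max=7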